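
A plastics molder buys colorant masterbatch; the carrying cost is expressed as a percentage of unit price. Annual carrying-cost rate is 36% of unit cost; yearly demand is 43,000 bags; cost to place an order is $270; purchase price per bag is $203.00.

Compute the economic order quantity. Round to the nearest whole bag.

Holding cost per bag per year: H = 36% × $203 = $73.0800
2DS/H = 2·43,000·270/73.08 = 317,733.99
EOQ = √317,733.99 ≈ 563.68

564 bags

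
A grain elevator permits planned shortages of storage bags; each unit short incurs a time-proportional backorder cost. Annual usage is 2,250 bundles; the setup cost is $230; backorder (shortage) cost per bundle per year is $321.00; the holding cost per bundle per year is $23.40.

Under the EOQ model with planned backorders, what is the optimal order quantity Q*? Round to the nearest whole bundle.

218 bundles

Q* = √(2DS/H) · √((H + b)/b)
   = √(2 × 2,250 × 230 / 23.4) · √((23.4 + 321) / 321)
   = 210.311 × 1.0358 ≈ 217.84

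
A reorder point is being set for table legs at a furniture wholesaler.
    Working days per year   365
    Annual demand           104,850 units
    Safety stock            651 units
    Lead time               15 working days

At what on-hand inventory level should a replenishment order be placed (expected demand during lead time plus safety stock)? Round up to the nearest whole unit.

Daily demand d = 104,850 / 365 = 287.260 units/day
Demand during lead time = 287.260 × 15 = 4,308.90
Reorder point = 4,308.90 + 651 = 4,959.90 → round up

4,960 units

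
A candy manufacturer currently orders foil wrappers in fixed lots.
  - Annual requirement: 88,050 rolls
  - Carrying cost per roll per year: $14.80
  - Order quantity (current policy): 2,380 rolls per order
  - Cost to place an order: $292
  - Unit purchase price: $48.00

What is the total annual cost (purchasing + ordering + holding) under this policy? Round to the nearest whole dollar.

Orders/yr = 88,050/2,380 = 36.996; ordering cost = 36.996 × $292 = $10,802.77
Average inventory = 2,380/2 = 1190; holding cost = 1190 × $14.8 = $17,612.00
Purchase cost = D·C = 88,050 × 48 = $4,226,400.00
Total = $10,802.77 + $17,612.00 + $4,226,400.00 = $4,254,814.77

$4,254,815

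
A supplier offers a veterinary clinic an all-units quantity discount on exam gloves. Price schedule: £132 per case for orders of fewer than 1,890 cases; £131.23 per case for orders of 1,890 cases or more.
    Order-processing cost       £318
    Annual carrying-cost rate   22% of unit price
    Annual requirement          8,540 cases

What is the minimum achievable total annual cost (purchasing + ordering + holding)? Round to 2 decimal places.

£1,139,839.02

H₁ = 22%×£132 = £29.0400;  H₂ = 22%×£131.23 = £28.8706
EOQ₁ = √(2×8,540×318/29.0400) = 432.47  (< 1,890, feasible at tier 1)
EOQ₂ = √(2×8,540×318/28.8706) = 433.74  (< 1,890 → use Q = 1,890 at tier-2 price)
TC(tier 1 (EOQ₁), Q≈432.5) = £1,139,839.02
TC(tier 2, Q≈1,890.0) = £1,149,423.81
Minimum at tier 1 (EOQ₁): £1,139,839.02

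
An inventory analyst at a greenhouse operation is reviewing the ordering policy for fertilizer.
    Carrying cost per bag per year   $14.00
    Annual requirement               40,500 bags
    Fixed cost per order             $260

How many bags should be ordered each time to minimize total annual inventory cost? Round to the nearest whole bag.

1,226 bags

EOQ = √(2DS/H) = √(2 × 40,500 × 260 / 14)
    = √(1,504,285.71) ≈ 1,226.49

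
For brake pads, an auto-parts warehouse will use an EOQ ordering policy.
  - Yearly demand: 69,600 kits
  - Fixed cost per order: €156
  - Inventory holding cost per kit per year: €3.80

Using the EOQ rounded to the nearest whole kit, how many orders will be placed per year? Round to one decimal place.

29.1 orders per year

2DS/H = 2·69,600·156/3.8 = 5,714,526.32
EOQ = √5,714,526.32 ≈ 2,390.51 → Q = 2,391
Orders per year = D/Q = 69,600 / 2,391 = 29.109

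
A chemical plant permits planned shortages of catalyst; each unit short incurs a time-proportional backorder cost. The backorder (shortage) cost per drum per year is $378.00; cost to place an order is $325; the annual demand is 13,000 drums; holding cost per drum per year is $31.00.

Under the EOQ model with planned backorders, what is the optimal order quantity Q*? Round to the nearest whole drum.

543 drums

Q* = √(2DS/H) · √((H + b)/b)
   = √(2 × 13,000 × 325 / 31) · √((31 + 378) / 378)
   = 522.093 × 1.0402 ≈ 543.08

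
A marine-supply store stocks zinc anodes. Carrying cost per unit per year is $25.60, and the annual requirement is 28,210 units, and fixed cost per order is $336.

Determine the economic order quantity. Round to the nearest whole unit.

861 units

2DS/H = 2·28,210·336/25.6 = 740,512.50
EOQ = √740,512.50 ≈ 860.53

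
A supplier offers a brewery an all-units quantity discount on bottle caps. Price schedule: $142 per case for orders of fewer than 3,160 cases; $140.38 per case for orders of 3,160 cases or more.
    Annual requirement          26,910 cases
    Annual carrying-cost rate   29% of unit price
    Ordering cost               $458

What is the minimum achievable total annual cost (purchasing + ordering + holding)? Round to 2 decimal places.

H₁ = 29%×$142 = $41.1800;  H₂ = 29%×$140.38 = $40.7102
EOQ₁ = √(2×26,910×458/41.1800) = 773.68  (< 3,160, feasible at tier 1)
EOQ₂ = √(2×26,910×458/40.7102) = 778.13  (< 3,160 → use Q = 3,160 at tier-2 price)
TC(tier 1 (EOQ₁), Q≈773.7) = $3,853,080.15
TC(tier 2, Q≈3,160.0) = $3,845,848.16
Minimum at tier 2: $3,845,848.16

$3,845,848.16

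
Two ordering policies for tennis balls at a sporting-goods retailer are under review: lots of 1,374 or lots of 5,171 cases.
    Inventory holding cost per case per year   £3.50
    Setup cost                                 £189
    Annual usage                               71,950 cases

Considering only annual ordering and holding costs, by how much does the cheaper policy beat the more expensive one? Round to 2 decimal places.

£622.53

For each Q, cost = (D/Q)·S + (Q/2)·H.
TC(1,374) = (71,950/1,374)×189 + (1,374/2)×3.5 = £12,301.55
TC(5,171) = (71,950/5,171)×189 + (5,171/2)×3.5 = £11,679.02
|ΔTC| = |£12,301.55 − £11,679.02| = £622.53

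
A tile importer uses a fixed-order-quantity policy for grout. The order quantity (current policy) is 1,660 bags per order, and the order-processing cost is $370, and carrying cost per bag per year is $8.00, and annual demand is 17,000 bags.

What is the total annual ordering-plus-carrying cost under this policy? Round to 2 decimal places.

$10,429.16

Annual ordering cost = (D/Q)·S = (17,000/1,660) × 370 = $3,789.16
Annual holding cost  = (Q/2)·H = (1,660/2) × 8 = $6,640.00
Total = $3,789.16 + $6,640.00 = $10,429.16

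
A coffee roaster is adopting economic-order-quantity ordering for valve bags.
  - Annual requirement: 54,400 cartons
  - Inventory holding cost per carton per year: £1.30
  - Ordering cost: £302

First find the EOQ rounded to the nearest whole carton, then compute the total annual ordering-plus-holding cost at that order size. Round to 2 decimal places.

EOQ = √(2DS/H) = √(2 × 54,400 × 302 / 1.3)
    = √(25,275,076.92) ≈ 5,027.43 → Q = 5,027 cartons
Orders/yr = 54,400/5,027 = 10.822; ordering cost = 10.822 × £302 = £3,268.11
Average inventory = 5,027/2 = 2513.5; holding cost = 2513.5 × £1.3 = £3,267.55
Total = £3,268.11 + £3,267.55 = £6,535.66

£6,535.66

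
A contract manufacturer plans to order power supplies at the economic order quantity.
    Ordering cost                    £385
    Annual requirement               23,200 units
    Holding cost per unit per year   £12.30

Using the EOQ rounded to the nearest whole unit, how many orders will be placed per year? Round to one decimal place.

EOQ = √(2DS/H) = √(2 × 23,200 × 385 / 12.3)
    = √(1,452,357.72) ≈ 1,205.14 → Q = 1,205
Orders per year = D/Q = 23,200 / 1,205 = 19.253

19.3 orders per year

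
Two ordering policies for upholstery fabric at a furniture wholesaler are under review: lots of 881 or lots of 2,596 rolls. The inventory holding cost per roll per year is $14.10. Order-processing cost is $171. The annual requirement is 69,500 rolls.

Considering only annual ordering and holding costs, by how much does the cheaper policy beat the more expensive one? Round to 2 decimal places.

TC(Q) = (D/Q)S + (Q/2)H
TC(881) = (69,500/881)×171 + (881/2)×14.1 = $19,700.83
TC(2,596) = (69,500/2,596)×171 + (2,596/2)×14.1 = $22,879.80
Lots of 881 are cheaper by $3,178.97.

$3,178.97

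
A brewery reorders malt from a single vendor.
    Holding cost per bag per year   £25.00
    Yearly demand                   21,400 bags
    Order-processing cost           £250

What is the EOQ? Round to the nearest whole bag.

Q* = √(2·D·S / H) = √(2·21,400·250 / 25) = √428,000.0 ≈ 654.22

654 bags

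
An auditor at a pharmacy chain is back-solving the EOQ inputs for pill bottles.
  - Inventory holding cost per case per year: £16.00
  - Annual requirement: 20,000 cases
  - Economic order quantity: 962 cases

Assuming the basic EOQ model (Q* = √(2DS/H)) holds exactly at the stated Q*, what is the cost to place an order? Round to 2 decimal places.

Since Q* = (2DS/H)^½, squaring gives Q*²·H = 2DS.
S = Q²H / (2D) = 962² × 16 / (2 × 20,000) = 370.1776

£370.18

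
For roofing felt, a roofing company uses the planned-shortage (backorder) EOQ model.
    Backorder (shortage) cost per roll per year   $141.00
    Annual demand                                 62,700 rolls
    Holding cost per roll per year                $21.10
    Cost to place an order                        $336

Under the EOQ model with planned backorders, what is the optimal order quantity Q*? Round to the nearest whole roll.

Basic EOQ = √(2·62,700·336/21.1) = 1,413.114
Backorder adjustment √((H+b)/b) = √((21.1+141)/141) = 1.0722
Q* = 1,413.114 × 1.0722 ≈ 1,515.16

1,515 rolls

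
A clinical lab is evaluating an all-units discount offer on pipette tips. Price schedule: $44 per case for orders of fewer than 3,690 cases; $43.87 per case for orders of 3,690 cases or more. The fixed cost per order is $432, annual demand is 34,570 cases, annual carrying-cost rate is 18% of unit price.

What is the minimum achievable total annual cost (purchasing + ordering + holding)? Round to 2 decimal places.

H₁ = 18%×$44 = $7.9200;  H₂ = 18%×$43.87 = $7.8966
EOQ₁ = √(2×34,570×432/7.9200) = 1,941.98  (< 3,690, feasible at tier 1)
EOQ₂ = √(2×34,570×432/7.8966) = 1,944.85  (< 3,690 → use Q = 3,690 at tier-2 price)
TC(tier 1 (EOQ₁), Q≈1,942.0) = $1,536,460.45
TC(tier 2, Q≈3,690.0) = $1,535,202.35
Minimum at tier 2: $1,535,202.35

$1,535,202.35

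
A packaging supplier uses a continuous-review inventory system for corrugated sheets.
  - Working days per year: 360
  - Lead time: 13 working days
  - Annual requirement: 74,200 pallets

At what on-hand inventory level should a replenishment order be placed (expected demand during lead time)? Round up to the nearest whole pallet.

2,680 pallets

Daily demand d = 74,200 / 360 = 206.111 pallets/day
Demand during lead time = 206.111 × 13 = 2,679.44
Reorder point = 2,679.44 → round up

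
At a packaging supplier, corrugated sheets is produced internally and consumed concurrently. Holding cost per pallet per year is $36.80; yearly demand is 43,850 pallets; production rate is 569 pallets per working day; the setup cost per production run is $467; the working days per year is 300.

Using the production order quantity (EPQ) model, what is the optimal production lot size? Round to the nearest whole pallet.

1,224 pallets

Daily demand d = 43,850/300 = 146.167; p = 569; 1 − d/p = 0.74312
EPQ = √(2DS / (H(1 − d/p)))
    = √(2 × 43,850 × 467 / (36.8 × 0.74312)) ≈ 1,223.79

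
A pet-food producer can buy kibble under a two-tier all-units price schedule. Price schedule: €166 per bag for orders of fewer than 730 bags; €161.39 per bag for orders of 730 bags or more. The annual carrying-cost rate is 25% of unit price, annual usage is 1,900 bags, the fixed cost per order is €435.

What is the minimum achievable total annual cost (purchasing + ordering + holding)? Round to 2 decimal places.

H₁ = 25%×€166 = €41.5000;  H₂ = 25%×€161.39 = €40.3475
EOQ₁ = √(2×1,900×435/41.5000) = 199.58  (< 730, feasible at tier 1)
EOQ₂ = √(2×1,900×435/40.3475) = 202.41  (< 730 → use Q = 730 at tier-2 price)
TC(tier 1 (EOQ₁), Q≈199.6) = €323,682.48
TC(tier 2, Q≈730.0) = €322,500.03
Minimum at tier 2: €322,500.03

€322,500.03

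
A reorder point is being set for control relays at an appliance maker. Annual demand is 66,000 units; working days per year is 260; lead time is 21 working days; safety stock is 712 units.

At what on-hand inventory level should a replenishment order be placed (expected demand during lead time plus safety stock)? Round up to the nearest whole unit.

6,043 units

Daily demand d = 66,000 / 260 = 253.846 units/day
Demand during lead time = 253.846 × 21 = 5,330.77
Reorder point = 5,330.77 + 712 = 6,042.77 → round up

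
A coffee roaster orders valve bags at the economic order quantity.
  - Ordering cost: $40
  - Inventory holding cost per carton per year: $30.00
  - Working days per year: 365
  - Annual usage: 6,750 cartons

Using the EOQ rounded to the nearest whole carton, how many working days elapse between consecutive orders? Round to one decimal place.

7.2 days

EOQ = √(2DS/H) = √(2 × 6,750 × 40 / 30)
    = √(18,000.00) ≈ 134.16 → Q = 134 cartons
Cycle time = (working days × Q)/D = (365 × 134) / 6,750 = 7.246 days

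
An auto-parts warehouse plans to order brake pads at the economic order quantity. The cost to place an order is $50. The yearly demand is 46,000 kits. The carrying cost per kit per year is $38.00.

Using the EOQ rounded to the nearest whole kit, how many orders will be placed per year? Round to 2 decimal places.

132.18 orders per year

2DS/H = 2·46,000·50/38 = 121,052.63
EOQ = √121,052.63 ≈ 347.93 → Q = 348
Orders per year = D/Q = 46,000 / 348 = 132.184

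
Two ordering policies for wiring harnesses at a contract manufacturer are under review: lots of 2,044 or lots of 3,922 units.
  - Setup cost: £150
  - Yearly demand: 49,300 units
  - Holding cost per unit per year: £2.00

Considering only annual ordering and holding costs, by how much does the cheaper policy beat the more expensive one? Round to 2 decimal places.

£145.61

TC(Q) = (D/Q)S + (Q/2)H
TC(2,044) = (49,300/2,044)×150 + (2,044/2)×2 = £5,661.91
TC(3,922) = (49,300/3,922)×150 + (3,922/2)×2 = £5,807.52
Lots of 2,044 are cheaper by £145.61.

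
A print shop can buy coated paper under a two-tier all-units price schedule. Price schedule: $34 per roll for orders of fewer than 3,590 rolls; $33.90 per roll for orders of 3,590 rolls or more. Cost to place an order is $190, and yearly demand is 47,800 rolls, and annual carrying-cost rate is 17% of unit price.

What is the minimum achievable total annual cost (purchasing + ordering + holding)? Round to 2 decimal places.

H₁ = 17%×$34 = $5.7800;  H₂ = 17%×$33.90 = $5.7630
EOQ₁ = √(2×47,800×190/5.7800) = 1,772.73  (< 3,590, feasible at tier 1)
EOQ₂ = √(2×47,800×190/5.7630) = 1,775.34  (< 3,590 → use Q = 3,590 at tier-2 price)
TC(tier 1 (EOQ₁), Q≈1,772.7) = $1,635,446.36
TC(tier 2, Q≈3,590.0) = $1,633,294.39
Minimum at tier 2: $1,633,294.39

$1,633,294.39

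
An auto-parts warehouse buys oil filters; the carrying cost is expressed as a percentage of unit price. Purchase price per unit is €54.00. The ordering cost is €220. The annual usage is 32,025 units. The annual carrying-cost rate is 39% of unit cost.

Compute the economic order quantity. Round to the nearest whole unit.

Holding cost per unit per year: H = 39% × €54 = €21.0600
2DS/H = 2·32,025·220/21.06 = 669,088.32
EOQ = √669,088.32 ≈ 817.98

818 units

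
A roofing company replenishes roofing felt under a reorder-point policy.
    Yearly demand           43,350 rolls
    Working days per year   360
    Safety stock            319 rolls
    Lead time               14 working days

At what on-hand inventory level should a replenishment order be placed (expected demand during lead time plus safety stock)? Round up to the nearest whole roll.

2,005 rolls

Daily demand d = 43,350 / 360 = 120.417 rolls/day
Demand during lead time = 120.417 × 14 = 1,685.83
Reorder point = 1,685.83 + 319 = 2,004.83 → round up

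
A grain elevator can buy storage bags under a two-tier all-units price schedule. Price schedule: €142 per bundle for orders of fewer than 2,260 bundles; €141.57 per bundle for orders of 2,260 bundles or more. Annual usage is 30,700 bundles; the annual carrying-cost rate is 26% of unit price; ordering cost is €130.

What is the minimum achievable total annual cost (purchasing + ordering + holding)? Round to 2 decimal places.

€4,376,566.70

H₁ = 26%×€142 = €36.9200;  H₂ = 26%×€141.57 = €36.8082
EOQ₁ = √(2×30,700×130/36.9200) = 464.97  (< 2,260, feasible at tier 1)
EOQ₂ = √(2×30,700×130/36.8082) = 465.68  (< 2,260 → use Q = 2,260 at tier-2 price)
TC(tier 1 (EOQ₁), Q≈465.0) = €4,376,566.70
TC(tier 2, Q≈2,260.0) = €4,389,558.20
Minimum at tier 1 (EOQ₁): €4,376,566.70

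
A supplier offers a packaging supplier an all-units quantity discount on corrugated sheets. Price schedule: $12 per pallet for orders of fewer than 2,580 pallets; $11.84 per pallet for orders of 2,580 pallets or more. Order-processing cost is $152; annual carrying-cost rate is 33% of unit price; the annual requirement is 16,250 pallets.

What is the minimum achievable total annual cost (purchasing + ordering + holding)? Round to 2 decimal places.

$198,397.65

H₁ = 33%×$12 = $3.9600;  H₂ = 33%×$11.84 = $3.9072
EOQ₁ = √(2×16,250×152/3.9600) = 1,116.90  (< 2,580, feasible at tier 1)
EOQ₂ = √(2×16,250×152/3.9072) = 1,124.43  (< 2,580 → use Q = 2,580 at tier-2 price)
TC(tier 1 (EOQ₁), Q≈1,116.9) = $199,422.94
TC(tier 2, Q≈2,580.0) = $198,397.65
Minimum at tier 2: $198,397.65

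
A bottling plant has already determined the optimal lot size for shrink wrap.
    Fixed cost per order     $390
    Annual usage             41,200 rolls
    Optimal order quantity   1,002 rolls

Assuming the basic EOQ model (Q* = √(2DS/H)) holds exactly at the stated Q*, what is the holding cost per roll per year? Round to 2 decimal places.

From Q* = √(2DS/H) ⇒ Q*² = 2DS/H.
H = 2DS / Q² = 2 × 41,200 × 390 / 1,002² = 32.0078

$32.01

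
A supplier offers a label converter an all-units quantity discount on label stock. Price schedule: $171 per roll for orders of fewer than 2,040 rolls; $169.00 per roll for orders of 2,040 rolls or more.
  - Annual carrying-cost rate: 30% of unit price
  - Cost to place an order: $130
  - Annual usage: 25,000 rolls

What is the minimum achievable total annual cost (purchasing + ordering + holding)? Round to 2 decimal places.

$4,278,307.14

H₁ = 30%×$171 = $51.3000;  H₂ = 30%×$169.00 = $50.7000
EOQ₁ = √(2×25,000×130/51.3000) = 355.96  (< 2,040, feasible at tier 1)
EOQ₂ = √(2×25,000×130/50.7000) = 358.06  (< 2,040 → use Q = 2,040 at tier-2 price)
TC(tier 1 (EOQ₁), Q≈356.0) = $4,293,260.61
TC(tier 2, Q≈2,040.0) = $4,278,307.14
Minimum at tier 2: $4,278,307.14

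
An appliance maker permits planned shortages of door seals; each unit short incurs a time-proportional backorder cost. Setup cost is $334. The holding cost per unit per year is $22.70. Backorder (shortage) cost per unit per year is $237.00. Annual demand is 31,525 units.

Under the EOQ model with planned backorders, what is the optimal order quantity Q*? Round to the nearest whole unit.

1,008 units

Q* = √(2DS/H) · √((H + b)/b)
   = √(2 × 31,525 × 334 / 22.7) · √((22.7 + 237) / 237)
   = 963.170 × 1.0468 ≈ 1,008.24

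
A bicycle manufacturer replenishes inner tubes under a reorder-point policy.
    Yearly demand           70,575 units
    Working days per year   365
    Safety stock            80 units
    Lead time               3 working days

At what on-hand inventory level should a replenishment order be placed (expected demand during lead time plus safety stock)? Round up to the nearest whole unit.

Daily demand d = 70,575 / 365 = 193.356 units/day
Demand during lead time = 193.356 × 3 = 580.07
Reorder point = 580.07 + 80 = 660.07 → round up

661 units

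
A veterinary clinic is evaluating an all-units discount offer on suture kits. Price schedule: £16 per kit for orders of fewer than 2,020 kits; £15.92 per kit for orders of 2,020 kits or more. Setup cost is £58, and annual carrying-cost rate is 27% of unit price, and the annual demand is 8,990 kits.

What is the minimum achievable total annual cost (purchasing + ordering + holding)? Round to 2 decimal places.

H₁ = 27%×£16 = £4.3200;  H₂ = 27%×£15.92 = £4.2984
EOQ₁ = √(2×8,990×58/4.3200) = 491.32  (< 2,020, feasible at tier 1)
EOQ₂ = √(2×8,990×58/4.2984) = 492.56  (< 2,020 → use Q = 2,020 at tier-2 price)
TC(tier 1 (EOQ₁), Q≈491.3) = £145,962.51
TC(tier 2, Q≈2,020.0) = £147,720.31
Minimum at tier 1 (EOQ₁): £145,962.51

£145,962.51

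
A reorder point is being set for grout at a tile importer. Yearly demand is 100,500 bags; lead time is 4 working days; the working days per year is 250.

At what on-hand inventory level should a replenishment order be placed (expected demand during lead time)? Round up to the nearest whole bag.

Daily demand d = 100,500 / 250 = 402.000 bags/day
Demand during lead time = 402.000 × 4 = 1,608.00
Reorder point = 1,608.00 → round up

1,608 bags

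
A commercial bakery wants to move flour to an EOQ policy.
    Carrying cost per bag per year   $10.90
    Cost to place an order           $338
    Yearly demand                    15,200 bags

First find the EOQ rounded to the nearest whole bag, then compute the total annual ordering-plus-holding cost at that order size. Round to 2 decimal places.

2DS/H = 2·15,200·338/10.9 = 942,678.90
EOQ = √942,678.90 ≈ 970.92 → Q = 971 bags
Annual ordering cost = (D/Q)·S = (15,200/971) × 338 = $5,291.04
Annual holding cost  = (Q/2)·H = (971/2) × 10.9 = $5,291.95
Total = $5,291.04 + $5,291.95 = $10,582.99

$10,582.99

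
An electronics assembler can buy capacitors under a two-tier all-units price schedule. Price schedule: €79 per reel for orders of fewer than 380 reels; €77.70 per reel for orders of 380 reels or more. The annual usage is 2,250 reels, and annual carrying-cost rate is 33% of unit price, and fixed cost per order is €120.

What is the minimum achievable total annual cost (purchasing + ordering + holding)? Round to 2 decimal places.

H₁ = 33%×€79 = €26.0700;  H₂ = 33%×€77.70 = €25.6410
EOQ₁ = √(2×2,250×120/26.0700) = 143.92  (< 380, feasible at tier 1)
EOQ₂ = √(2×2,250×120/25.6410) = 145.12  (< 380 → use Q = 380 at tier-2 price)
TC(tier 1 (EOQ₁), Q≈143.9) = €181,502.04
TC(tier 2, Q≈380.0) = €180,407.32
Minimum at tier 2: €180,407.32

€180,407.32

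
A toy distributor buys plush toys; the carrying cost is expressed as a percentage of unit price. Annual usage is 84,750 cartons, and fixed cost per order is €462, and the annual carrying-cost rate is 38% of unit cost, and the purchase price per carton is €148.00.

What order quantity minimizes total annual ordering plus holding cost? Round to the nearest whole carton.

H = i·C = 0.38 × €148 = €56.2400 per carton-year
Optimal lot size Q* = (2 × 84,750 × €462 / €56.24)^½ ≈ 1,180.00

1,180 cartons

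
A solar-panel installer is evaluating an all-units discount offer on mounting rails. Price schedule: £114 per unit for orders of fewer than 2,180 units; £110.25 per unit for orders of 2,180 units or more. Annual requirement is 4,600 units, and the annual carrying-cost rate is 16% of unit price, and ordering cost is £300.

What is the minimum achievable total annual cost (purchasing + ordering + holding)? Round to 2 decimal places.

H₁ = 16%×£114 = £18.2400;  H₂ = 16%×£110.25 = £17.6400
EOQ₁ = √(2×4,600×300/18.2400) = 388.99  (< 2,180, feasible at tier 1)
EOQ₂ = √(2×4,600×300/17.6400) = 395.55  (< 2,180 → use Q = 2,180 at tier-2 price)
TC(tier 1 (EOQ₁), Q≈389.0) = £531,495.24
TC(tier 2, Q≈2,180.0) = £527,010.63
Minimum at tier 2: £527,010.63

£527,010.63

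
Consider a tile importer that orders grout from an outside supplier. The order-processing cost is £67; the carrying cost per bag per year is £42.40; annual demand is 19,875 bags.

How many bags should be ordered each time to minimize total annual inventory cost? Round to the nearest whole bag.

Optimal lot size Q* = (2 × 19,875 × £67 / £42.4)^½ ≈ 250.62

251 bags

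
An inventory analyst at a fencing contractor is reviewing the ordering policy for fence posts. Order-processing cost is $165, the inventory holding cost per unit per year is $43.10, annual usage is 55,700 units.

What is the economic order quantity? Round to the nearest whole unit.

2DS/H = 2·55,700·165/43.1 = 426,473.32
EOQ = √426,473.32 ≈ 653.05

653 units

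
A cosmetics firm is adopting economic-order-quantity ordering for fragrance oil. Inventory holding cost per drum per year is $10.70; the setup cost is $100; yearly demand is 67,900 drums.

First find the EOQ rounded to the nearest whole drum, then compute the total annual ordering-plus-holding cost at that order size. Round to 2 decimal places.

$12,054.29

EOQ = √(2DS/H) = √(2 × 67,900 × 100 / 10.7)
    = √(1,269,158.88) ≈ 1,126.57 → Q = 1,127 drums
Orders/yr = 67,900/1,127 = 60.248; ordering cost = 60.248 × $100 = $6,024.84
Average inventory = 1,127/2 = 563.5; holding cost = 563.5 × $10.7 = $6,029.45
Total = $6,024.84 + $6,029.45 = $12,054.29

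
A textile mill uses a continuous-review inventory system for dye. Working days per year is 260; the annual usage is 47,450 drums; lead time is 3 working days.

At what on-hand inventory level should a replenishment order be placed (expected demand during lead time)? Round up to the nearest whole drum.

Daily demand d = 47,450 / 260 = 182.500 drums/day
Demand during lead time = 182.500 × 3 = 547.50
Reorder point = 547.50 → round up

548 drums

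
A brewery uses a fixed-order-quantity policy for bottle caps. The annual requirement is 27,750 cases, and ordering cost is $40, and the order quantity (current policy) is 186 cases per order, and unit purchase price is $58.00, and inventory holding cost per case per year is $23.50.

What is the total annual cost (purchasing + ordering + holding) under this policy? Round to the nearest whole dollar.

$1,617,653

Ordering: D/Q × S = 27,750/186 × $40 = $5,967.74
Holding:  Q/2 × H = 186/2 × $23.5 = $2,185.50
Purchase cost = D·C = 27,750 × 58 = $1,609,500.00
Total = $5,967.74 + $2,185.50 + $1,609,500.00 = $1,617,653.24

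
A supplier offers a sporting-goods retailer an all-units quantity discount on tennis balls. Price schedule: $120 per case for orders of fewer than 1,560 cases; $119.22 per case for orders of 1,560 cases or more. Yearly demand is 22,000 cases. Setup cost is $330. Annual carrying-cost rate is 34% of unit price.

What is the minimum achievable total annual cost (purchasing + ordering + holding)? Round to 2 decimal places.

H₁ = 34%×$120 = $40.8000;  H₂ = 34%×$119.22 = $40.5348
EOQ₁ = √(2×22,000×330/40.8000) = 596.56  (< 1,560, feasible at tier 1)
EOQ₂ = √(2×22,000×330/40.5348) = 598.51  (< 1,560 → use Q = 1,560 at tier-2 price)
TC(tier 1 (EOQ₁), Q≈596.6) = $2,664,339.60
TC(tier 2, Q≈1,560.0) = $2,659,110.99
Minimum at tier 2: $2,659,110.99

$2,659,110.99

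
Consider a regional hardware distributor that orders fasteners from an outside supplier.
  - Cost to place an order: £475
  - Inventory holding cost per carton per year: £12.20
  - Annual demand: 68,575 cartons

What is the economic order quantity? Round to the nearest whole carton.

Q* = √(2·D·S / H) = √(2·68,575·475 / 12.2) = √5,339,856.6 ≈ 2,310.81

2,311 cartons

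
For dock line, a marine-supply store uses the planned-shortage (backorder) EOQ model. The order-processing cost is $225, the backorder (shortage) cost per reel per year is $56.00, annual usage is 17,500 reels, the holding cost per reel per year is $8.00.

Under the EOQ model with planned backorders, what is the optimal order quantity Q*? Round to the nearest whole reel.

Basic EOQ = √(2·17,500·225/8) = 992.157
Backorder adjustment √((H+b)/b) = √((8+56)/56) = 1.0690
Q* = 992.157 × 1.0690 ≈ 1,060.66

1,061 reels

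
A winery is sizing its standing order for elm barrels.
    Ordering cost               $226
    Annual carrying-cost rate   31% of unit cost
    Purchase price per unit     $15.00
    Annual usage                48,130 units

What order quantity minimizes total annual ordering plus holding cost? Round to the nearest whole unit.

2,163 units

Carrying cost H = $15 × 31% = $4.6500/unit/yr
2DS/H = 2·48,130·226/4.65 = 4,678,443.01
EOQ = √4,678,443.01 ≈ 2,162.97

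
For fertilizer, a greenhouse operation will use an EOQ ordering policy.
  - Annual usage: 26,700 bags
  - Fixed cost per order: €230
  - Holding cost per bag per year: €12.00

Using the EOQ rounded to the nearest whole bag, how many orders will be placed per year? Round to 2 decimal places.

Q* = √(2·D·S / H) = √(2·26,700·230 / 12) = √1,023,500.0 ≈ 1,011.68 → Q = 1,012
Orders per year = D/Q = 26,700 / 1,012 = 26.383

26.38 orders per year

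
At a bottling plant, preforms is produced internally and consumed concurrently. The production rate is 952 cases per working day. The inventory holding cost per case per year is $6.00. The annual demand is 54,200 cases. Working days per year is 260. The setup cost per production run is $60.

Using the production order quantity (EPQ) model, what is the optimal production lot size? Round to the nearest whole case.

1,178 cases

Daily demand d = 54,200/260 = 208.462; p = 952; 1 − d/p = 0.78103
EPQ = √(2DS / (H(1 − d/p)))
    = √(2 × 54,200 × 60 / (6 × 0.78103)) ≈ 1,178.10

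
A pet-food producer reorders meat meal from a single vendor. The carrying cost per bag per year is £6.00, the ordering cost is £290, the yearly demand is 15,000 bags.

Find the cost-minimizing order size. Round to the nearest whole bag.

1,204 bags

2DS/H = 2·15,000·290/6 = 1,450,000.00
EOQ = √1,450,000.00 ≈ 1,204.16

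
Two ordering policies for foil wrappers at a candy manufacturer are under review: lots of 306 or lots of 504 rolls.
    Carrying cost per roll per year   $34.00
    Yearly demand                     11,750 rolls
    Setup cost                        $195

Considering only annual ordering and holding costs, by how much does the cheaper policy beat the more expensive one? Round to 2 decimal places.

TC(Q) = (D/Q)S + (Q/2)H
TC(306) = (11,750/306)×195 + (306/2)×34 = $12,689.75
TC(504) = (11,750/504)×195 + (504/2)×34 = $13,114.13
Cheaper: Q = 306.  Difference = $424.39

$424.39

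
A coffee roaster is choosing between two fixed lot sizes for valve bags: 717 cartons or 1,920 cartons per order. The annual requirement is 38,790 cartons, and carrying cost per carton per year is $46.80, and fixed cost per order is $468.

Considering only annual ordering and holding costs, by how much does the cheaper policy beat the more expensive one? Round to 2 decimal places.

TC(Q) = (D/Q)S + (Q/2)H
TC(717) = (38,790/717)×468 + (717/2)×46.8 = $42,096.80
TC(1,920) = (38,790/1,920)×468 + (1,920/2)×46.8 = $54,383.06
Lots of 717 are cheaper by $12,286.27.

$12,286.27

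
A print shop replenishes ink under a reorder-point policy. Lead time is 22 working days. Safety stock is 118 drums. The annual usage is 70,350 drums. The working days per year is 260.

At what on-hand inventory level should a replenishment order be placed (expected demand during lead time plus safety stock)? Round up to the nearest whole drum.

Daily demand d = 70,350 / 260 = 270.577 drums/day
Demand during lead time = 270.577 × 22 = 5,952.69
Reorder point = 5,952.69 + 118 = 6,070.69 → round up

6,071 drums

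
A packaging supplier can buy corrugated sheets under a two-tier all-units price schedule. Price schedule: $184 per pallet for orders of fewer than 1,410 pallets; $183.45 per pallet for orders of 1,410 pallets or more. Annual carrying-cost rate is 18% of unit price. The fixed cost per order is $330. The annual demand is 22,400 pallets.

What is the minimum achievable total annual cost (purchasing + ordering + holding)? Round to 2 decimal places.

$4,137,802.36

H₁ = 18%×$184 = $33.1200;  H₂ = 18%×$183.45 = $33.0210
EOQ₁ = √(2×22,400×330/33.1200) = 668.11  (< 1,410, feasible at tier 1)
EOQ₂ = √(2×22,400×330/33.0210) = 669.12  (< 1,410 → use Q = 1,410 at tier-2 price)
TC(tier 1 (EOQ₁), Q≈668.1) = $4,143,727.95
TC(tier 2, Q≈1,410.0) = $4,137,802.36
Minimum at tier 2: $4,137,802.36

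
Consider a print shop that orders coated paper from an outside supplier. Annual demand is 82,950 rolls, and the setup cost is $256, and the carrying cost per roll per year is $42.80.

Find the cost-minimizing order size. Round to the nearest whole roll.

996 rolls

Optimal lot size Q* = (2 × 82,950 × $256 / $42.8)^½ ≈ 996.14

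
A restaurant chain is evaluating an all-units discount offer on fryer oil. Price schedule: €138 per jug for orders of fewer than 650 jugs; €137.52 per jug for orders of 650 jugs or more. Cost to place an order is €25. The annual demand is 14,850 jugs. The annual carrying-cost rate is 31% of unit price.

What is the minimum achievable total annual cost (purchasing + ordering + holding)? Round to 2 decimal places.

H₁ = 31%×€138 = €42.7800;  H₂ = 31%×€137.52 = €42.6312
EOQ₁ = √(2×14,850×25/42.7800) = 131.74  (< 650, feasible at tier 1)
EOQ₂ = √(2×14,850×25/42.6312) = 131.97  (< 650 → use Q = 650 at tier-2 price)
TC(tier 1 (EOQ₁), Q≈131.7) = €2,054,935.97
TC(tier 2, Q≈650.0) = €2,056,598.29
Minimum at tier 1 (EOQ₁): €2,054,935.97

€2,054,935.97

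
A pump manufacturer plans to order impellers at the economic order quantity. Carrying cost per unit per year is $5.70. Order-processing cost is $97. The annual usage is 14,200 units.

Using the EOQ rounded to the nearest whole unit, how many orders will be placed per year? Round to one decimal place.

20.4 orders per year

2DS/H = 2·14,200·97/5.7 = 483,298.25
EOQ = √483,298.25 ≈ 695.20 → Q = 695
N = D/Q = 14,200/695 ≈ 20.432 orders/yr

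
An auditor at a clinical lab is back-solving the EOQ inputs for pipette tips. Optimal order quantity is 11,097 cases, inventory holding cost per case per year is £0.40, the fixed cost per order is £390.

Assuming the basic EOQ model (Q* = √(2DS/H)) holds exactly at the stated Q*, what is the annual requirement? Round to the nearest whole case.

EOQ relation: Q² = 2DS/H, so rearrange for the unknown.
D = Q²H / (2S) = 11,097² × 0.4 / (2 × 390) = 63,150.47

63,150 cases per year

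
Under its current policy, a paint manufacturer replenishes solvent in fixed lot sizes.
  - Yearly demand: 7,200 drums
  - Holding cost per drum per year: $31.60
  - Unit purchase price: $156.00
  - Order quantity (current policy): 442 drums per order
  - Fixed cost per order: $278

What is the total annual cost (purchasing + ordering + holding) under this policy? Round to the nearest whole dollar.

Ordering: D/Q × S = 7,200/442 × $278 = $4,528.51
Holding:  Q/2 × H = 442/2 × $31.6 = $6,983.60
Purchase cost = D·C = 7,200 × 156 = $1,123,200.00
Total = $4,528.51 + $6,983.60 + $1,123,200.00 = $1,134,712.11

$1,134,712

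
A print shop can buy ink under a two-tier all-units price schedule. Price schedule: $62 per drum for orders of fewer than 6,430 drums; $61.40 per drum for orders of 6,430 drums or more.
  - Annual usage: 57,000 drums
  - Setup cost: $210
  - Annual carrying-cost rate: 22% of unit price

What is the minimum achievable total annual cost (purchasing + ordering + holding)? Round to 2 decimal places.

$3,545,089.81

H₁ = 22%×$62 = $13.6400;  H₂ = 22%×$61.40 = $13.5080
EOQ₁ = √(2×57,000×210/13.6400) = 1,324.81  (< 6,430, feasible at tier 1)
EOQ₂ = √(2×57,000×210/13.5080) = 1,331.27  (< 6,430 → use Q = 6,430 at tier-2 price)
TC(tier 1 (EOQ₁), Q≈1,324.8) = $3,552,070.46
TC(tier 2, Q≈6,430.0) = $3,545,089.81
Minimum at tier 2: $3,545,089.81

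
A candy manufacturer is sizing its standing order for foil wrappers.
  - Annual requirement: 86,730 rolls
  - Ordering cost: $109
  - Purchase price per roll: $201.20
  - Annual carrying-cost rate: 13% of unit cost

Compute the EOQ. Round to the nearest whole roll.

850 rolls

Carrying cost H = $201.2 × 13% = $26.1560/roll/yr
Q* = √(2·D·S / H) = √(2·86,730·109 / 26.156) = √722,860.5 ≈ 850.21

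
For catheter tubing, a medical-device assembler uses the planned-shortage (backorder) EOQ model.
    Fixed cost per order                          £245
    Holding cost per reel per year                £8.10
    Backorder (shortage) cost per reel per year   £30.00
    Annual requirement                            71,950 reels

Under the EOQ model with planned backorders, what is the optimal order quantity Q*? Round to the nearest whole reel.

2,351 reels

Q* = √(2DS/H) · √((H + b)/b)
   = √(2 × 71,950 × 245 / 8.1) · √((8.1 + 30) / 30)
   = 2,086.272 × 1.1269 ≈ 2,351.11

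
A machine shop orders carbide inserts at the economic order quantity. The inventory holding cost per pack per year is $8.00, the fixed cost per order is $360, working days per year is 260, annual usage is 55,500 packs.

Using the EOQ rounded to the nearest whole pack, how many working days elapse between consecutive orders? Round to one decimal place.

10.5 days

2DS/H = 2·55,500·360/8 = 4,995,000.00
EOQ = √4,995,000.00 ≈ 2,234.95 → Q = 2,235 packs
Cycle time = (working days × Q)/D = (260 × 2,235) / 55,500 = 10.470 days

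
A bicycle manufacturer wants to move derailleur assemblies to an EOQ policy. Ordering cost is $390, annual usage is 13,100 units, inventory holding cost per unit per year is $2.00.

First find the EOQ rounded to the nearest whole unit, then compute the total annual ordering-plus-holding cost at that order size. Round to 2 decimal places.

EOQ = √(2DS/H) = √(2 × 13,100 × 390 / 2)
    = √(5,109,000.00) ≈ 2,260.31 → Q = 2,260 units
Orders/yr = 13,100/2,260 = 5.796; ordering cost = 5.796 × $390 = $2,260.62
Average inventory = 2,260/2 = 1130; holding cost = 1130 × $2 = $2,260.00
Total = $2,260.62 + $2,260.00 = $4,520.62

$4,520.62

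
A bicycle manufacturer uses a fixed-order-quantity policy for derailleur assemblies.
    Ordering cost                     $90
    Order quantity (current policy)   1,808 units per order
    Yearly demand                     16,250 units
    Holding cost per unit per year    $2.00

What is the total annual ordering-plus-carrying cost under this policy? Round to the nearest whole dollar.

Orders/yr = 16,250/1,808 = 8.988; ordering cost = 8.988 × $90 = $808.90
Average inventory = 1,808/2 = 904; holding cost = 904 × $2 = $1,808.00
Total = $808.90 + $1,808.00 = $2,616.90

$2,617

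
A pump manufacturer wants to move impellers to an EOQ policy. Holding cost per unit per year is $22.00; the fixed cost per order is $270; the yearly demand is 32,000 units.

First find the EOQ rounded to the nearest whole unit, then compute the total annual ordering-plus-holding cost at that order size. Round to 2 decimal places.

EOQ = √(2DS/H) = √(2 × 32,000 × 270 / 22)
    = √(785,454.55) ≈ 886.26 → Q = 886 units
Orders/yr = 32,000/886 = 36.117; ordering cost = 36.117 × $270 = $9,751.69
Average inventory = 886/2 = 443; holding cost = 443 × $22 = $9,746.00
Total = $9,751.69 + $9,746.00 = $19,497.69

$19,497.69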